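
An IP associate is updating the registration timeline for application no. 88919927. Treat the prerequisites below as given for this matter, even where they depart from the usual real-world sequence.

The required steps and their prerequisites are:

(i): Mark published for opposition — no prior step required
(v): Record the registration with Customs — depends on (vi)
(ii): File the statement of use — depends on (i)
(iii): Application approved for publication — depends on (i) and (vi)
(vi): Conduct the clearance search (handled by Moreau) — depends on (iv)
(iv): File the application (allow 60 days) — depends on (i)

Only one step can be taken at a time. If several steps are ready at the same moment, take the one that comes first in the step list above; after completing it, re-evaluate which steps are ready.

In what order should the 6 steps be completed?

Only (i) has no prerequisites, so it is first.
(ii) and (iv) are both available; (ii) is listed earlier → (ii).
Next only (iv) has its prerequisites met → (iv).
(vi) needed (iv), now all done → (vi).
(v) and (iii) are both available; (v) is listed earlier → (v).
That leaves (iii) as the only ready step → (iii).

(i), (ii), (iv), (vi), (v), (iii)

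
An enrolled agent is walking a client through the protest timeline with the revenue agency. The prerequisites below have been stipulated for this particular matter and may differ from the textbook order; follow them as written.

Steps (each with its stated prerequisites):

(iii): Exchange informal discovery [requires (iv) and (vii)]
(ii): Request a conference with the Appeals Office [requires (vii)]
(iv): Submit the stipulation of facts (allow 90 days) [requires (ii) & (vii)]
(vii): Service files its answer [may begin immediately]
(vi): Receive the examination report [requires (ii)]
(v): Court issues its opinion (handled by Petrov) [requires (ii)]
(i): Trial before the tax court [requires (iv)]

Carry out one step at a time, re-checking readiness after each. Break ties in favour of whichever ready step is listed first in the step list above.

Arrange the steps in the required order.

(vii), (ii), (iv), (iii), (vi), (v), (i)

(vii) is the only step with nothing outstanding, so it goes first.
That leaves (ii) as the only ready step → (ii).
(iv), (vi) and (v) are all available; (iv) is listed earlier → (iv).
(iii), (vi), (v) and (i) are all available; (iii) is listed earlier → (iii).
Ready: (vi), (v) and (i). (vi) is listed earlier → (vi).
Ready: (v) and (i). (v) is listed earlier → (v).
(i) needed (iv), now all done → (i).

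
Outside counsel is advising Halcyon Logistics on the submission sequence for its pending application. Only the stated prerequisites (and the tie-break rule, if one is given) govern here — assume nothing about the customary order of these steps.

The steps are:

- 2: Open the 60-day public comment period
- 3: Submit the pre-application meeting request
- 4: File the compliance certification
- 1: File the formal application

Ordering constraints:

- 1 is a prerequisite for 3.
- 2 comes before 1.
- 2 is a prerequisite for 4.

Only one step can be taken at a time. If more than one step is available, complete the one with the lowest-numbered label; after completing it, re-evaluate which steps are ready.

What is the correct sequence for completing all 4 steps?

Only 2 has no prerequisites, so it is first.
Now 1 and 4 have their prerequisites met. 1 has the earlier label, so 1 next.
Now 3 and 4 have their prerequisites met. 3 has the earlier label, so 3 next.
Next only 4 has its prerequisites met → 4.

2 → 1 → 3 → 4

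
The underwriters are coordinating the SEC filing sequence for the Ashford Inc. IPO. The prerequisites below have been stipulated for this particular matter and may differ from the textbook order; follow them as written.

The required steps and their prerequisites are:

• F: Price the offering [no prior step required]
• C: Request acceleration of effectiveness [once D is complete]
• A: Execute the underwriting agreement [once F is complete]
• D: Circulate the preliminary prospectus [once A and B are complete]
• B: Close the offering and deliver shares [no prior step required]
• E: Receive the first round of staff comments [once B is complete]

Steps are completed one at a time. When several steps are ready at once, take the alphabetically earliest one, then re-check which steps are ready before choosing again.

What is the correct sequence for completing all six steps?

B E F A D C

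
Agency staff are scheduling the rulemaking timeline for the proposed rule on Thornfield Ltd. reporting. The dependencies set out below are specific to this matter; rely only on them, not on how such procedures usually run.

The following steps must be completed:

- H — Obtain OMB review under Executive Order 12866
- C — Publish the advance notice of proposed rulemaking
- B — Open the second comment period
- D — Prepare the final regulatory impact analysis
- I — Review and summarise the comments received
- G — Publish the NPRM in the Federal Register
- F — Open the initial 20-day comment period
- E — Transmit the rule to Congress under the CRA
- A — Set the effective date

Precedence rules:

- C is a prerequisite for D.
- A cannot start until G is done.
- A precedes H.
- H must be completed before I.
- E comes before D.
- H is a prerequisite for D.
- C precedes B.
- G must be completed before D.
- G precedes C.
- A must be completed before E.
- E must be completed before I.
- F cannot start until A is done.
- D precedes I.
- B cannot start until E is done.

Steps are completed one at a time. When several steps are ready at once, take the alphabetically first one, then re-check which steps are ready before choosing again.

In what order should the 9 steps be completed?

G → A → C → E → B → F → H → D → I

Only G has no prerequisites, so it is first.
Now A and C have their prerequisites met. A has the earlier label, so A next.
Ready: C, E, F and H. C has the earlier label → C.
Now E, F and H have their prerequisites met. E has the earlier label, so E next.
Ready: B, F and H. B has the earlier label → B.
Now F and H have their prerequisites met. F has the earlier label, so F next.
H is the only step now ready → H.
That leaves D as the only ready step → D.
I needed D, E and H, now all done → I.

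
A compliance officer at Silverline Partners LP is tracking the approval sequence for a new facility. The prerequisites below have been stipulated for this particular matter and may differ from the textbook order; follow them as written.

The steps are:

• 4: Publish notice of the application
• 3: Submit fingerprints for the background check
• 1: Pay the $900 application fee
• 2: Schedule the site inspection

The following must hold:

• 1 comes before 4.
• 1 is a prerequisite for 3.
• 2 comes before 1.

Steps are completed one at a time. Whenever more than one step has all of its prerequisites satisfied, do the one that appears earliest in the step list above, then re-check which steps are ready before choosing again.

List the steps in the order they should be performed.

2 → 1 → 4 → 3

Only 2 has no prerequisites, so it is first.
1 needed 2, now all done → 1.
Now 4 and 3 have their prerequisites met. 4 is listed earlier, so 4 next.
That leaves 3 as the only ready step → 3.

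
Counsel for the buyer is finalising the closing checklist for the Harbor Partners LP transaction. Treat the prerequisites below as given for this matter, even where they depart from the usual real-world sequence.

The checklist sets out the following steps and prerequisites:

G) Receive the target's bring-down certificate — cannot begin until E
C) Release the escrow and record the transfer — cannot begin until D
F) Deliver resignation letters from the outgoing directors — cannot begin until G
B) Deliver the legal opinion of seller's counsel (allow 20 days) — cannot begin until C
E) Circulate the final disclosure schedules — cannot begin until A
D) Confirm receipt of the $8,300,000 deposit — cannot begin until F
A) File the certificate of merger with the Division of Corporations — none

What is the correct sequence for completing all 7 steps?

A, E, G, F, D, C, B

A is the only step with nothing outstanding, so it goes first.
That leaves E as the only ready step → E.
G needed E, now all done → G.
F is the only step now ready → F.
That leaves D as the only ready step → D.
C needed D, now all done → C.
That leaves B as the only ready step → B.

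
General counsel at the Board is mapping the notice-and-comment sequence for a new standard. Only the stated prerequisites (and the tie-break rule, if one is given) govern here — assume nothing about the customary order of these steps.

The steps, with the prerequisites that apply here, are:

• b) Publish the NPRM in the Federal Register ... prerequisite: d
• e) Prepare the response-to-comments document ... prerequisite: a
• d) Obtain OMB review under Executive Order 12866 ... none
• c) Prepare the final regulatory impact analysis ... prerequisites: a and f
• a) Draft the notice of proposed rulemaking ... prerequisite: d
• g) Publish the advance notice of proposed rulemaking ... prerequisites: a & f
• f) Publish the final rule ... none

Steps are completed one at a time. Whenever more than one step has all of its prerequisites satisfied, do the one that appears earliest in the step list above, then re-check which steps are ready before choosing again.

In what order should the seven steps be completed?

d, b, a, e, f, c, g

d and f have no prerequisites; d is listed earlier, so d is first.
b and a now also ready, so the ready set is {b, a, f}; b is listed earlier → b.
a and f are both available; a is listed earlier → a.
e now also ready, so the ready set is {e, f}; e is listed earlier → e.
Next only f has its prerequisites met → f.
c and g are both available; c is listed earlier → c.
That leaves g as the only ready step → g.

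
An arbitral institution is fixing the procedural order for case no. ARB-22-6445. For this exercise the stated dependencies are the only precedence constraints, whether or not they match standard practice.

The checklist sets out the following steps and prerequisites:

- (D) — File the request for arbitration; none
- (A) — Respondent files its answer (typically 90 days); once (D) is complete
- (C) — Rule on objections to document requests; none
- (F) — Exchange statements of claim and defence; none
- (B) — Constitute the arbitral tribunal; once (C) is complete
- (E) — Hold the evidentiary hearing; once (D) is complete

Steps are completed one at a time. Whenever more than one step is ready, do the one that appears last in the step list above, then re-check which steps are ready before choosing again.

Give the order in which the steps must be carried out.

(F) → (C) → (B) → (D) → (E) → (A)

Nothing is required for (F), (C) and (D). (F) is listed later → (F) first.
Now (C) and (D) have their prerequisites met. (C) is listed later, so (C) next.
Now (B) and (D) have their prerequisites met. (B) is listed later, so (B) next.
Next only (D) has its prerequisites met → (D).
(E) and (A) are both available; (E) is listed later → (E).
(A) needed (D), now all done → (A).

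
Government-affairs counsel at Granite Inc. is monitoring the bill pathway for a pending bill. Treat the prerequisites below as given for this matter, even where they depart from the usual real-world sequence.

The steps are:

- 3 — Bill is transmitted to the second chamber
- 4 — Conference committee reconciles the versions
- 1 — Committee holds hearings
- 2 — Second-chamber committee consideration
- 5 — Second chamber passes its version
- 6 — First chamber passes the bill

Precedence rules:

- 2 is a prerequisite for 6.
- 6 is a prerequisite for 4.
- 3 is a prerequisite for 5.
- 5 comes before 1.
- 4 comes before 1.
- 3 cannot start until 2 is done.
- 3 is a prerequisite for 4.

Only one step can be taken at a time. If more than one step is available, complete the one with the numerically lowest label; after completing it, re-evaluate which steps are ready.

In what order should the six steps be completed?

2 has no prerequisites → 2 first.
Ready: 3 and 6. 3 has the earlier label → 3.
Now 5 and 6 have their prerequisites met. 5 has the earlier label, so 5 next.
Next only 6 has its prerequisites met → 6.
4 needed 3 and 6, now all done → 4.
That leaves 1 as the only ready step → 1.

2 → 3 → 5 → 6 → 4 → 1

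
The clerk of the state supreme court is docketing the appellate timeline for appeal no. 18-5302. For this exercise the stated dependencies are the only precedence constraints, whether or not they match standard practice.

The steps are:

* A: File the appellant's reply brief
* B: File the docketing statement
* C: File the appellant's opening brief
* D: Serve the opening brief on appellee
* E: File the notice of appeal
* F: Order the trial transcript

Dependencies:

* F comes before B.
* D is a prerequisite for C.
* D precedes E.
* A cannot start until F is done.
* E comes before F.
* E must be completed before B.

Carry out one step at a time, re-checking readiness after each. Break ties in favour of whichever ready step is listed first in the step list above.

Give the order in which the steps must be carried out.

D C E F A B

D is the only step with nothing outstanding, so it goes first.
Now C and E have their prerequisites met. C is listed earlier, so C next.
E needed D, now all done → E.
F is the only step now ready → F.
Ready: A and B. A is listed earlier → A.
Next only B has its prerequisites met → B.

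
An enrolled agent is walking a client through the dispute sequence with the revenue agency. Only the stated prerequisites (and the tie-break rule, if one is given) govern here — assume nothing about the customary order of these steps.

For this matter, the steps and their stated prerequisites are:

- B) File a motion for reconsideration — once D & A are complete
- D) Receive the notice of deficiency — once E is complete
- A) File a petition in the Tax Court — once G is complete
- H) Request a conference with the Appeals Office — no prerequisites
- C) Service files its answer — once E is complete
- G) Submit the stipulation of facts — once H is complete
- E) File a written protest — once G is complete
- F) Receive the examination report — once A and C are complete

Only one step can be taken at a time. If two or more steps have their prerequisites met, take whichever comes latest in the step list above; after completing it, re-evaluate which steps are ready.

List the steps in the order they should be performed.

H has no prerequisites → H first.
G is the only step now ready → G.
E and A are both available; E is listed later → E.
C and D now also ready, so the ready set is {C, A, D}; C is listed later → C.
Now A and D have their prerequisites met. A is listed later, so A next.
Ready: F and D. F is listed later → F.
D needed E, now all done → D.
B is the only step now ready → B.

H G E C A F D B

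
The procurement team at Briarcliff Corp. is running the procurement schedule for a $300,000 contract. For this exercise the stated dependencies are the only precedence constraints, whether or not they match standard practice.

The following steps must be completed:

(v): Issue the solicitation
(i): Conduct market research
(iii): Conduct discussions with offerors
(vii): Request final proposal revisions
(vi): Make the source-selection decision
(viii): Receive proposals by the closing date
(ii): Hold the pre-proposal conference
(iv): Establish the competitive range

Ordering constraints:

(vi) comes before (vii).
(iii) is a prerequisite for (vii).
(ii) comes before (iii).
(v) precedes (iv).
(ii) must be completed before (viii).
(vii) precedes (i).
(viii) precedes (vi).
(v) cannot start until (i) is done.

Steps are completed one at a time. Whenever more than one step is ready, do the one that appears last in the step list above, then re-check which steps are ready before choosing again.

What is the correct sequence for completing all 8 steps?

(ii) has no prerequisites → (ii) first.
Now (viii) and (iii) have their prerequisites met. (viii) is listed later, so (viii) next.
(vi) now also ready, so the ready set is {(vi), (iii)}; (vi) is listed later → (vi).
That leaves (iii) as the only ready step → (iii).
Next only (vii) has its prerequisites met → (vii).
That leaves (i) as the only ready step → (i).
(v) needed (i), now all done → (v).
(iv) needed (v), now all done → (iv).

(ii), (viii), (vi), (iii), (vii), (i), (v), (iv)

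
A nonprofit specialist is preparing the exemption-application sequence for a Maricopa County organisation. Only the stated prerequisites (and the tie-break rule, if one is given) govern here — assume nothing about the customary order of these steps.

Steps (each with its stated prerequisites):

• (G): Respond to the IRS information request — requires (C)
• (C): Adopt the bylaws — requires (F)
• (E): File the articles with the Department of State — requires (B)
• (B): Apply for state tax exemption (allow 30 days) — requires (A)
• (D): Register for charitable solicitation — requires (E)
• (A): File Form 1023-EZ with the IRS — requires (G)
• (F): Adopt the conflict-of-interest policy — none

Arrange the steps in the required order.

(F) is the only step with nothing outstanding, so it goes first.
Next only (C) has its prerequisites met → (C).
(G) is the only step now ready → (G).
That leaves (A) as the only ready step → (A).
(B) is the only step now ready → (B).
That leaves (E) as the only ready step → (E).
Next only (D) has its prerequisites met → (D).

(F) (C) (G) (A) (B) (E) (D)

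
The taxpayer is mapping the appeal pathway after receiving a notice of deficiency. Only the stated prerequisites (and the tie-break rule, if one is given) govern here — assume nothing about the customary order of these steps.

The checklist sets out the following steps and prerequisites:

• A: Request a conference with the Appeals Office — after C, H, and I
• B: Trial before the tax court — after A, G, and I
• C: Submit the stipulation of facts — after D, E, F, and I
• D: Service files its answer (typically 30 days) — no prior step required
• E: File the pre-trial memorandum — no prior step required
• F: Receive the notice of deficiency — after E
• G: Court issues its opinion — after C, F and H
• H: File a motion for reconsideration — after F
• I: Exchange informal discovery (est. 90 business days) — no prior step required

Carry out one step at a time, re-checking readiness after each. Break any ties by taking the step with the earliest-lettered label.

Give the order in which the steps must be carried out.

D, E and I have no prerequisites; D has the earlier label, so D is first.
Ready: E and I. E has the earlier label → E.
F now also ready, so the ready set is {F, I}; F has the earlier label → F.
H and I are both available; H has the earlier label → H.
That leaves I as the only ready step → I.
Next only C has its prerequisites met → C.
Now A and G have their prerequisites met. A has the earlier label, so A next.
Next only G has its prerequisites met → G.
Next only B has its prerequisites met → B.

D E F H I C A G B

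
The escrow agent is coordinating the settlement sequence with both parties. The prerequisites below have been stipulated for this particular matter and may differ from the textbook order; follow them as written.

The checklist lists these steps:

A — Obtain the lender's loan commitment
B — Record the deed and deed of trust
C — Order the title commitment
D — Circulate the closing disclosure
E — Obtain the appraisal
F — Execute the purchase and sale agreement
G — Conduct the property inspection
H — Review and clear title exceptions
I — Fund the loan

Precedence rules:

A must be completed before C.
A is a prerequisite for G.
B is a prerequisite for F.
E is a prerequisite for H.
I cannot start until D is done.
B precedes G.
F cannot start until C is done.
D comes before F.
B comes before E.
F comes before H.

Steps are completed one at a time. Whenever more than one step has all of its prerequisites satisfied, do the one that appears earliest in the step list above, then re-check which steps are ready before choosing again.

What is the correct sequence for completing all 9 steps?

A, B and D have no prerequisites; A is listed earlier, so A is first.
Ready: B, C and D. B is listed earlier → B.
E and G now also ready, so the ready set is {C, D, E, G}; C is listed earlier → C.
Now D, E and G have their prerequisites met. D is listed earlier, so D next.
F and I now also ready, so the ready set is {E, F, G, I}; E is listed earlier → E.
F, G and I are all available; F is listed earlier → F.
H now also ready, so the ready set is {G, H, I}; G is listed earlier → G.
Now H and I have their prerequisites met. H is listed earlier, so H next.
I needed D, now all done → I.

A → B → C → D → E → F → G → H → I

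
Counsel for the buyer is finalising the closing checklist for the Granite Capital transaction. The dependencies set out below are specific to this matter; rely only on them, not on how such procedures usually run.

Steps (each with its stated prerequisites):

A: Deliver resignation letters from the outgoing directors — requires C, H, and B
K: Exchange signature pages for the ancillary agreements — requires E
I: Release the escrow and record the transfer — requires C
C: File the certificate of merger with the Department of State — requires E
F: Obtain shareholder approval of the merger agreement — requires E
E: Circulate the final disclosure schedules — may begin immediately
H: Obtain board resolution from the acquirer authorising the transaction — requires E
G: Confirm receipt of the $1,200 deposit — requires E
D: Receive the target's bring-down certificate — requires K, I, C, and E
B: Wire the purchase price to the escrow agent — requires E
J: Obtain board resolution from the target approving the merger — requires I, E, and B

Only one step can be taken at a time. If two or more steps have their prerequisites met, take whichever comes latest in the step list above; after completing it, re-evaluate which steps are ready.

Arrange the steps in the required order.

E → B → G → H → F → C → I → J → K → D → A

E is the only step with nothing outstanding, so it goes first.
Ready: B, G, H, F, C and K. B is listed later → B.
Now G, H, F, C and K have their prerequisites met. G is listed later, so G next.
Ready: H, F, C and K. H is listed later → H.
Now F, C and K have their prerequisites met. F is listed later, so F next.
Now C and K have their prerequisites met. C is listed later, so C next.
I, K and A are all available; I is listed later → I.
Now J, K and A have their prerequisites met. J is listed later, so J next.
Now K and A have their prerequisites met. K is listed later, so K next.
Ready: D and A. D is listed later → D.
A is the only step now ready → A.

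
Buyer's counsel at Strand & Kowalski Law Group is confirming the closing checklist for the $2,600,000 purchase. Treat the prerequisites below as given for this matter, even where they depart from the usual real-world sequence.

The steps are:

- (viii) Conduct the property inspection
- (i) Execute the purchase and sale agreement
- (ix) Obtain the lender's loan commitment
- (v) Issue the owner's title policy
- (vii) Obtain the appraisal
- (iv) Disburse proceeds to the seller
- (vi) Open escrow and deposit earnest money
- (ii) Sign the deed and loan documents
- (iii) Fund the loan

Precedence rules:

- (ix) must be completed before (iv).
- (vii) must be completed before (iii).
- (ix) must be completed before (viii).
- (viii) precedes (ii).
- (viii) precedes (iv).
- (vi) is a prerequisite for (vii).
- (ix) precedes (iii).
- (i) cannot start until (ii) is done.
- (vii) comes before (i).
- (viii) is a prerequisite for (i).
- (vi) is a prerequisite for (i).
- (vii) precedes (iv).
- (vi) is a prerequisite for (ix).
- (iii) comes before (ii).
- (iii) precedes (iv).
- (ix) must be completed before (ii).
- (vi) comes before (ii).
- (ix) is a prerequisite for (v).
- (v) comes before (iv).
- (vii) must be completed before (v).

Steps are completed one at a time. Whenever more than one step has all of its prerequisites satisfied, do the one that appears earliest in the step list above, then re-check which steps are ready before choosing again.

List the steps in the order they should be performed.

(vi) is the only step with nothing outstanding, so it goes first.
Ready: (ix) and (vii). (ix) is listed earlier → (ix).
(viii) and (vii) are both available; (viii) is listed earlier → (viii).
Next only (vii) has its prerequisites met → (vii).
(v) and (iii) are both available; (v) is listed earlier → (v).
That leaves (iii) as the only ready step → (iii).
Now (iv) and (ii) have their prerequisites met. (iv) is listed earlier, so (iv) next.
(ii) is the only step now ready → (ii).
Next only (i) has its prerequisites met → (i).

(vi), (ix), (viii), (vii), (v), (iii), (iv), (ii), (i)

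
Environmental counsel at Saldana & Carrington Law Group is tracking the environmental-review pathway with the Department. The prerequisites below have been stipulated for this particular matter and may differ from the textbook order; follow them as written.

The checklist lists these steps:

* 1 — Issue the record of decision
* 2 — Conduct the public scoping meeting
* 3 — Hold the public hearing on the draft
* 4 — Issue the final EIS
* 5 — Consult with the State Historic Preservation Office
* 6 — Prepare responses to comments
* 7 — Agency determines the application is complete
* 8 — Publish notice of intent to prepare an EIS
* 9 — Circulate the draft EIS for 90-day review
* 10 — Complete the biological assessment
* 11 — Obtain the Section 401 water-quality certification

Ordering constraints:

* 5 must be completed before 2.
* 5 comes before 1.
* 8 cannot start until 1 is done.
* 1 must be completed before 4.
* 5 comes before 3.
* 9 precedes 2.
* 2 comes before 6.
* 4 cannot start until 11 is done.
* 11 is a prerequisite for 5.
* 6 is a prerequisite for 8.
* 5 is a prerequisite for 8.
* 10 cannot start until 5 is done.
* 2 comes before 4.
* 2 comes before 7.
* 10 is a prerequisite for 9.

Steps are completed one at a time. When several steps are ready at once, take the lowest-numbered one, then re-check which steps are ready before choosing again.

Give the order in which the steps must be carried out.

Only 11 has no prerequisites, so it is first.
5 is the only step now ready → 5.
Now 1, 3 and 10 have their prerequisites met. 1 has the earlier label, so 1 next.
3 and 10 are both available; 3 has the earlier label → 3.
10 needed 5, now all done → 10.
9 is the only step now ready → 9.
That leaves 2 as the only ready step → 2.
Now 4, 6 and 7 have their prerequisites met. 4 has the earlier label, so 4 next.
Ready: 6 and 7. 6 has the earlier label → 6.
8 now also ready, so the ready set is {7, 8}; 7 has the earlier label → 7.
Next only 8 has its prerequisites met → 8.

11, 5, 1, 3, 10, 9, 2, 4, 6, 7, 8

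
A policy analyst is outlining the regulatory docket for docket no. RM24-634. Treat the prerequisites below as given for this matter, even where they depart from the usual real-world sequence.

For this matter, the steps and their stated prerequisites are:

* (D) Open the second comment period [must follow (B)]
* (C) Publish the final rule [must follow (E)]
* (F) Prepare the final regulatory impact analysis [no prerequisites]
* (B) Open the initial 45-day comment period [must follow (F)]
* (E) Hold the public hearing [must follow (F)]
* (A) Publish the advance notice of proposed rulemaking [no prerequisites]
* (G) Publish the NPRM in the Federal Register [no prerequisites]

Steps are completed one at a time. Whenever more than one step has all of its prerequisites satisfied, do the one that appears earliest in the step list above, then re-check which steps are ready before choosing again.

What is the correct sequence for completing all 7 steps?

Nothing is required for (F), (A) and (G). (F) is listed earlier → (F) first.
Now (B), (E), (A) and (G) have their prerequisites met. (B) is listed earlier, so (B) next.
(D), (E), (A) and (G) are all available; (D) is listed earlier → (D).
Now (E), (A) and (G) have their prerequisites met. (E) is listed earlier, so (E) next.
Now (C), (A) and (G) have their prerequisites met. (C) is listed earlier, so (C) next.
(A) and (G) are both available; (A) is listed earlier → (A).
Next only (G) has its prerequisites met → (G).

(F), (B), (D), (E), (C), (A), (G)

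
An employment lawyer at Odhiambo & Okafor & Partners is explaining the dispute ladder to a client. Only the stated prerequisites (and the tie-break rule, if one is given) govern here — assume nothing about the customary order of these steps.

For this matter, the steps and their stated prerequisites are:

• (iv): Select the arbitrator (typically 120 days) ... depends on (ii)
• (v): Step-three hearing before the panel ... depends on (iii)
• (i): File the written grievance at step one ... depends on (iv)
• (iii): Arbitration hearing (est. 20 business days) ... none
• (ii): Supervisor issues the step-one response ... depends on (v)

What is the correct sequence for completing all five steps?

(iii) has no prerequisites → (iii) first.
(v) needed (iii), now all done → (v).
(ii) needed (v), now all done → (ii).
That leaves (iv) as the only ready step → (iv).
(i) needed (iv), now all done → (i).

(iii) → (v) → (ii) → (iv) → (i)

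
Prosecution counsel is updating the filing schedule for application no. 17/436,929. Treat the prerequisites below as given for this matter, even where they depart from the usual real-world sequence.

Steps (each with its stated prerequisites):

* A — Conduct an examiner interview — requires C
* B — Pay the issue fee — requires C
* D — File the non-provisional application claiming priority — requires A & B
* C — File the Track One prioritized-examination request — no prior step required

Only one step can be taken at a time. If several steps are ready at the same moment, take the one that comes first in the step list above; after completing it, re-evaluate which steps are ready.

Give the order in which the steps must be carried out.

C is the only step with nothing outstanding, so it goes first.
Ready: A and B. A is listed earlier → A.
Next only B has its prerequisites met → B.
D is the only step now ready → D.

C, A, B, D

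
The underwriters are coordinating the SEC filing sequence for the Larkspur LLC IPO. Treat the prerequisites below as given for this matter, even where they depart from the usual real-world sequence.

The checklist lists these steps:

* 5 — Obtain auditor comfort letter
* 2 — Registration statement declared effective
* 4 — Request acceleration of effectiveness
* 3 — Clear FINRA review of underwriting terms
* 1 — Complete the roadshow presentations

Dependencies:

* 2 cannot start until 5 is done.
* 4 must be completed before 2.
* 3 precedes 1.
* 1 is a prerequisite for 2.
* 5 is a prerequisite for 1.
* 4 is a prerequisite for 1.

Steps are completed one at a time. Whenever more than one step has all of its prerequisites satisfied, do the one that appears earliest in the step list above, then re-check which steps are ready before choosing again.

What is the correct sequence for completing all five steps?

Nothing is required for 5, 4 and 3. 5 is listed earlier → 5 first.
4 and 3 are both available; 4 is listed earlier → 4.
Next only 3 has its prerequisites met → 3.
That leaves 1 as the only ready step → 1.
That leaves 2 as the only ready step → 2.

5, 4, 3, 1, 2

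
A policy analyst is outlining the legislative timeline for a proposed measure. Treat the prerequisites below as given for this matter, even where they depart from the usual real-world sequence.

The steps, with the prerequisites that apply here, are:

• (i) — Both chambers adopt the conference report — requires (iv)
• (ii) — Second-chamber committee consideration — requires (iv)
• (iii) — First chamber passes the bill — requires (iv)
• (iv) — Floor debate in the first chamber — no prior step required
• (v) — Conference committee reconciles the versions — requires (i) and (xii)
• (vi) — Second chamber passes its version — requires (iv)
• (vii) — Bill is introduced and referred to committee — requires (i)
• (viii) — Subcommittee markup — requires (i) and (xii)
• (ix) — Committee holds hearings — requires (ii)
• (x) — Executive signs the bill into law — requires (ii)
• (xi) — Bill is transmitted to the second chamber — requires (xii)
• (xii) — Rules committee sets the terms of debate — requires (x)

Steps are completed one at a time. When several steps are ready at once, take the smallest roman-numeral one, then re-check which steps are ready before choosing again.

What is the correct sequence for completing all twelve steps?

(iv) → (i) → (ii) → (iii) → (vi) → (vii) → (ix) → (x) → (xii) → (v) → (viii) → (xi)

(iv) has no prerequisites → (iv) first.
Now (i), (ii), (iii) and (vi) have their prerequisites met. (i) has the earlier label, so (i) next.
(vii) now also ready, so the ready set is {(ii), (iii), (vi), (vii)}; (ii) has the earlier label → (ii).
(iii), (vi), (vii), (ix) and (x) are all available; (iii) has the earlier label → (iii).
Now (vi), (vii), (ix) and (x) have their prerequisites met. (vi) has the earlier label, so (vi) next.
Now (vii), (ix) and (x) have their prerequisites met. (vii) has the earlier label, so (vii) next.
(ix) and (x) are both available; (ix) has the earlier label → (ix).
Next only (x) has its prerequisites met → (x).
(xii) needed (x), now all done → (xii).
Now (v), (viii) and (xi) have their prerequisites met. (v) has the earlier label, so (v) next.
Now (viii) and (xi) have their prerequisites met. (viii) has the earlier label, so (viii) next.
(xi) needed (xii), now all done → (xi).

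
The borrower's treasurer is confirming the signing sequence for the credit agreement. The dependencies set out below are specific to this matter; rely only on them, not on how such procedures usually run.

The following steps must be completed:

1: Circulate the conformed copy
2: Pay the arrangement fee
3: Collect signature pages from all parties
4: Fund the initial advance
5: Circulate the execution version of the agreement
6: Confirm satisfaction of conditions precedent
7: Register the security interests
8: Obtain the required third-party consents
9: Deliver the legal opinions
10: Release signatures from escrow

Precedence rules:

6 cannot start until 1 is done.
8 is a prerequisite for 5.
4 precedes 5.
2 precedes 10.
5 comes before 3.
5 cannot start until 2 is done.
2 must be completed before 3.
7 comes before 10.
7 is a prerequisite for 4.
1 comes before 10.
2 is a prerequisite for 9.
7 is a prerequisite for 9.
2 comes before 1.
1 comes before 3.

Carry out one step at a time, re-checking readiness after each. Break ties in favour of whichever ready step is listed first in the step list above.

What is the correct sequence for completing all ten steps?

2 → 1 → 6 → 7 → 4 → 8 → 5 → 3 → 9 → 10

Nothing is required for 2, 7 and 8. 2 is listed earlier → 2 first.
1 now also ready, so the ready set is {1, 7, 8}; 1 is listed earlier → 1.
Ready: 6, 7 and 8. 6 is listed earlier → 6.
Now 7 and 8 have their prerequisites met. 7 is listed earlier, so 7 next.
Ready: 4, 8, 9 and 10. 4 is listed earlier → 4.
8, 9 and 10 are all available; 8 is listed earlier → 8.
5 now also ready, so the ready set is {5, 9, 10}; 5 is listed earlier → 5.
Now 3, 9 and 10 have their prerequisites met. 3 is listed earlier, so 3 next.
Now 9 and 10 have their prerequisites met. 9 is listed earlier, so 9 next.
That leaves 10 as the only ready step → 10.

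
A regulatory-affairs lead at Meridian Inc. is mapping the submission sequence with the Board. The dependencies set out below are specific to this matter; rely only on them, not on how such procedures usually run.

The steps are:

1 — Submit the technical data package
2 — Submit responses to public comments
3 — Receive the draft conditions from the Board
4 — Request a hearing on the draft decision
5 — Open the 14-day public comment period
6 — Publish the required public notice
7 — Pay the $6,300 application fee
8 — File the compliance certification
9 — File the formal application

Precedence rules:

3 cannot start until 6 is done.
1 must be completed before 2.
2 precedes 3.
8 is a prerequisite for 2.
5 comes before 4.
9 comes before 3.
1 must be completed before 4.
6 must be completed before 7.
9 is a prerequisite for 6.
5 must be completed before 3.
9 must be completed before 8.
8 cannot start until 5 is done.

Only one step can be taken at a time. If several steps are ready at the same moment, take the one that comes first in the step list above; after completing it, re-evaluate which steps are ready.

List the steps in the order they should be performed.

1 5 4 9 6 7 8 2 3

1, 5 and 9 have no prerequisites; 1 is listed earlier, so 1 is first.
Ready: 5 and 9. 5 is listed earlier → 5.
4 and 9 are both available; 4 is listed earlier → 4.
Next only 9 has its prerequisites met → 9.
6 and 8 are both available; 6 is listed earlier → 6.
Now 7 and 8 have their prerequisites met. 7 is listed earlier, so 7 next.
That leaves 8 as the only ready step → 8.
2 is the only step now ready → 2.
3 needed 2, 5, 6 and 9, now all done → 3.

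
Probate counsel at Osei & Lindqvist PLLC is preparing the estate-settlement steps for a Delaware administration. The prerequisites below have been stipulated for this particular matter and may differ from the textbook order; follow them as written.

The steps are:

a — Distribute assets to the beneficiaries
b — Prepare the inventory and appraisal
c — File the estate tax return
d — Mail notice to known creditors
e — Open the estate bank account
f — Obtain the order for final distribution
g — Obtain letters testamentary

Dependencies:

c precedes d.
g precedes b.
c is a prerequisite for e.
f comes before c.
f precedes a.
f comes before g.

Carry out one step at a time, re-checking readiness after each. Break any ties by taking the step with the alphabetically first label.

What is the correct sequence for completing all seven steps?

f, a, c, d, e, g, b

Only f has no prerequisites, so it is first.
Ready: a, c and g. a has the earlier label → a.
Now c and g have their prerequisites met. c has the earlier label, so c next.
d and e now also ready, so the ready set is {d, e, g}; d has the earlier label → d.
e and g are both available; e has the earlier label → e.
Next only g has its prerequisites met → g.
That leaves b as the only ready step → b.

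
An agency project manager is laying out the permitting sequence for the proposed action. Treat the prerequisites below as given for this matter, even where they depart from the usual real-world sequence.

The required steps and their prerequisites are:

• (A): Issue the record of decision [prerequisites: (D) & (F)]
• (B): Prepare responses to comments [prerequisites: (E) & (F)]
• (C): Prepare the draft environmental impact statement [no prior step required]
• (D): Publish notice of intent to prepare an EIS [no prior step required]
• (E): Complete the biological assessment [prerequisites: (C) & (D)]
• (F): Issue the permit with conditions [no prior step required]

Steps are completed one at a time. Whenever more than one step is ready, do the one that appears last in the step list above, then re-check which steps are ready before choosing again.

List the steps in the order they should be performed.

(F), (D), (C), (E), (B), (A)

(F), (D) and (C) have no prerequisites; (F) is listed later, so (F) is first.
(D) and (C) are both available; (D) is listed later → (D).
Now (C) and (A) have their prerequisites met. (C) is listed later, so (C) next.
(E) now also ready, so the ready set is {(E), (A)}; (E) is listed later → (E).
(B) now also ready, so the ready set is {(B), (A)}; (B) is listed later → (B).
That leaves (A) as the only ready step → (A).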